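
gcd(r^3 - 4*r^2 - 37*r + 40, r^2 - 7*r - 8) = r - 8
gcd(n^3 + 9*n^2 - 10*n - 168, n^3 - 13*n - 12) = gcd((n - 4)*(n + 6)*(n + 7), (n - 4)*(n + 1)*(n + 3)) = n - 4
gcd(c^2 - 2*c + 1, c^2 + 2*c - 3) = c - 1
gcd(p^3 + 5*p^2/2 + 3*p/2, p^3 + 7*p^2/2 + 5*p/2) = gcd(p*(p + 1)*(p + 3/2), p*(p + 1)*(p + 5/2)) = p^2 + p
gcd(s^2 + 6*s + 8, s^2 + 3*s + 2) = s + 2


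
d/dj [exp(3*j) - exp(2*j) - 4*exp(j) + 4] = (3*exp(2*j) - 2*exp(j) - 4)*exp(j)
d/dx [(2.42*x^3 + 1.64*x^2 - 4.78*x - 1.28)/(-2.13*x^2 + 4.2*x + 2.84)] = (-5.1546*x^4 + 20.328*x^3 + 17.325*x^2 + 3.8624*x - 8.1992)/(4.5369*x^4 - 17.892*x^3 + 5.5416*x^2 + 23.856*x + 8.0656)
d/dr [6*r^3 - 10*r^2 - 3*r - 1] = 18*r^2 - 20*r - 3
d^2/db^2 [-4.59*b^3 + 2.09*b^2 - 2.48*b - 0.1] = 4.18 - 27.54*b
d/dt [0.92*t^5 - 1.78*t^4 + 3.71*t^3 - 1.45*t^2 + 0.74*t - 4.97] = 4.6*t^4 - 7.12*t^3 + 11.13*t^2 - 2.9*t + 0.74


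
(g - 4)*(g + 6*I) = g^2 - 4*g + 6*I*g - 24*I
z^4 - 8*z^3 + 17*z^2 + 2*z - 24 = (z - 4)*(z - 3)*(z - 2)*(z + 1)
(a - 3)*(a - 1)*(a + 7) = a^3 + 3*a^2 - 25*a + 21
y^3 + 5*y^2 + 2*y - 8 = (y - 1)*(y + 2)*(y + 4)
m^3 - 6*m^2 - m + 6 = (m - 6)*(m - 1)*(m + 1)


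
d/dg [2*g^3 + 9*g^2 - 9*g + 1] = 6*g^2 + 18*g - 9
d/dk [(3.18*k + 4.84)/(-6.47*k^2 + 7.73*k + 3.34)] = (20.5746*k^2 + 62.6296*k - 26.792)/(41.8609*k^4 - 100.0262*k^3 + 16.5333*k^2 + 51.6364*k + 11.1556)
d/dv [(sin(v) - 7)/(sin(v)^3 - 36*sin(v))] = (-2*sin(v) + 21 - 252/sin(v)^2)*cos(v)/((sin(v) - 6)^2*(sin(v) + 6)^2)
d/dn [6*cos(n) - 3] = -6*sin(n)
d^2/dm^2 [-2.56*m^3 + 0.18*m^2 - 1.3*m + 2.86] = 0.36 - 15.36*m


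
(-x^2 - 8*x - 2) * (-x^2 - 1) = x^4 + 8*x^3 + 3*x^2 + 8*x + 2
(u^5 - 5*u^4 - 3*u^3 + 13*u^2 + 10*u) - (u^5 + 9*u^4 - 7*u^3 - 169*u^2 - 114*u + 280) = -14*u^4 + 4*u^3 + 182*u^2 + 124*u - 280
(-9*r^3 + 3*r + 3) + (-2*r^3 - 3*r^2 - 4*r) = -11*r^3 - 3*r^2 - r + 3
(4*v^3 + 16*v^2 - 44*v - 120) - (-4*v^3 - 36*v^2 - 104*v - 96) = 8*v^3 + 52*v^2 + 60*v - 24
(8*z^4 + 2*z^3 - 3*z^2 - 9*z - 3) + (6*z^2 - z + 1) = 8*z^4 + 2*z^3 + 3*z^2 - 10*z - 2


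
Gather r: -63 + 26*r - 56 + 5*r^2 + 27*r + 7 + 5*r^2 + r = 10*r^2 + 54*r - 112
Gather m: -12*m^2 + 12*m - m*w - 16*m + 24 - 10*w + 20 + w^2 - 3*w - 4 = -12*m^2 + m*(-w - 4) + w^2 - 13*w + 40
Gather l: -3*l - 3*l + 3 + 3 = 6 - 6*l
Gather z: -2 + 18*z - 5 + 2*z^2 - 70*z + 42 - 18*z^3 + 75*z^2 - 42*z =-18*z^3 + 77*z^2 - 94*z + 35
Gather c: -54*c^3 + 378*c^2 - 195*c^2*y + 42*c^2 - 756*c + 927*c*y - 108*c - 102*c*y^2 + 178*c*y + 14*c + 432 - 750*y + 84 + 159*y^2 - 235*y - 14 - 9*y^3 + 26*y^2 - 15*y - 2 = -54*c^3 + c^2*(420 - 195*y) + c*(-102*y^2 + 1105*y - 850) - 9*y^3 + 185*y^2 - 1000*y + 500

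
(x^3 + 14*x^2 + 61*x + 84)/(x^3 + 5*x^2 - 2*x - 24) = (x + 7)/(x - 2)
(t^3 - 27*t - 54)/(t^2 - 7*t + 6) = (t^2 + 6*t + 9)/(t - 1)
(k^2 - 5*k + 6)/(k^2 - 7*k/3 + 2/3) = 3*(k - 3)/(3*k - 1)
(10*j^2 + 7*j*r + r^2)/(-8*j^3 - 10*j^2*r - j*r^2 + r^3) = (5*j + r)/(-4*j^2 - 3*j*r + r^2)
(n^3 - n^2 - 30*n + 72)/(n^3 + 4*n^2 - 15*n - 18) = (n - 4)/(n + 1)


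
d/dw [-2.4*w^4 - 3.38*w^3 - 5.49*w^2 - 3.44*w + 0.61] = -9.6*w^3 - 10.14*w^2 - 10.98*w - 3.44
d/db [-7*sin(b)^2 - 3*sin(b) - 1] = -(14*sin(b) + 3)*cos(b)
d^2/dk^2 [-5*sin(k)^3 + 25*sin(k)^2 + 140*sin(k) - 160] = 45*sin(k)^3 - 100*sin(k)^2 - 170*sin(k) + 50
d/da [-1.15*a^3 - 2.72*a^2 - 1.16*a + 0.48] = -3.45*a^2 - 5.44*a - 1.16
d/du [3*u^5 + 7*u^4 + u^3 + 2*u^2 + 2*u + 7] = 15*u^4 + 28*u^3 + 3*u^2 + 4*u + 2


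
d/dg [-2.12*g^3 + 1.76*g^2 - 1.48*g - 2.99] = -6.36*g^2 + 3.52*g - 1.48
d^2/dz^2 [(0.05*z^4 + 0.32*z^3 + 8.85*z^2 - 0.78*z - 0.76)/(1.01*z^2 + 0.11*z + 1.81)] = (0.10201*z^6 + 0.033329999999999*z^5 + 0.552059999999997*z^4 - 4.560786*z^3 - 99.375834*z^2 + 14.339004*z + 61.057886)/(1.030301*z^6 + 0.336633*z^5 + 5.575806*z^4 + 1.207877*z^3 + 9.992286*z^2 + 1.081113*z + 5.929741)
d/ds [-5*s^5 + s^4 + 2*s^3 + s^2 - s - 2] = -25*s^4 + 4*s^3 + 6*s^2 + 2*s - 1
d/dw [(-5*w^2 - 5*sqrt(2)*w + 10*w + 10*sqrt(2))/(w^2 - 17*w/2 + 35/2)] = 10*(2*sqrt(2)*w^2 + 13*w^2 - 70*w - 8*sqrt(2)*w - sqrt(2) + 70)/(4*w^4 - 68*w^3 + 429*w^2 - 1190*w + 1225)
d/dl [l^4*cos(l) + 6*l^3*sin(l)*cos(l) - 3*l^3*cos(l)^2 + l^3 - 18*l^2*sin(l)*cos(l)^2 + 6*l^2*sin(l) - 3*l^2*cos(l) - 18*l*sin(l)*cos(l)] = -l^4*sin(l) + 3*l^3*sin(2*l) + 4*l^3*cos(l) + 6*l^3*cos(2*l) + 3*l^2*sin(l) + 9*l^2*sin(2*l) + 3*l^2*cos(l)/2 - 9*l^2*cos(2*l)/2 - 27*l^2*cos(3*l)/2 - 3*l^2/2 + 3*l*sin(l) - 9*l*sin(3*l) - 6*l*cos(l) - 18*l*cos(2*l) - 9*sin(2*l)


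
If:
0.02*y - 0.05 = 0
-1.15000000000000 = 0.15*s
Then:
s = -7.67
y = 2.50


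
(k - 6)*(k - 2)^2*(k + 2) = k^4 - 8*k^3 + 8*k^2 + 32*k - 48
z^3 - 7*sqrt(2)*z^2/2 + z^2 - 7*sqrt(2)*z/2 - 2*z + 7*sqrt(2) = (z - 1)*(z + 2)*(z - 7*sqrt(2)/2)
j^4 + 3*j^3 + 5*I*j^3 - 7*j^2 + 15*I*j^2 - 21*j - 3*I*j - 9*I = (j + 3)*(j + I)^2*(j + 3*I)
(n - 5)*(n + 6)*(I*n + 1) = I*n^3 + n^2 + I*n^2 + n - 30*I*n - 30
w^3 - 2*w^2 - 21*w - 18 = (w - 6)*(w + 1)*(w + 3)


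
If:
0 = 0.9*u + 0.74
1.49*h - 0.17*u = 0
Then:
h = -0.09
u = -0.82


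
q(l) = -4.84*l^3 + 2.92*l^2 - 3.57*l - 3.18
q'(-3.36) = -187.12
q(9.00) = -3327.15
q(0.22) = -3.88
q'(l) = -14.52*l^2 + 5.84*l - 3.57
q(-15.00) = 17042.37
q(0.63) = -5.48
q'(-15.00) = -3358.17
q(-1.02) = 8.64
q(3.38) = -168.78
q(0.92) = -7.76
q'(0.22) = -2.99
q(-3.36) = 225.38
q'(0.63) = -5.65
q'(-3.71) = -225.09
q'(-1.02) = -24.63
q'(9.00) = -1127.13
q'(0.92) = -10.49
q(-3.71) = 297.41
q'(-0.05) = -3.90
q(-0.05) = -2.99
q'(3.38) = -149.71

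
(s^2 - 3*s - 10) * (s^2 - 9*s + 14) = s^4 - 12*s^3 + 31*s^2 + 48*s - 140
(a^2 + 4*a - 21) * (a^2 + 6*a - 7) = a^4 + 10*a^3 - 4*a^2 - 154*a + 147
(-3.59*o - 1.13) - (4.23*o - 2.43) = 1.3 - 7.82*o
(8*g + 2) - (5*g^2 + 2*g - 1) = -5*g^2 + 6*g + 3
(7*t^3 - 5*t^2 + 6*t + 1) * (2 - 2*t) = -14*t^4 + 24*t^3 - 22*t^2 + 10*t + 2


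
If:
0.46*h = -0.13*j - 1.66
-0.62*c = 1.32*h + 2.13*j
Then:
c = 7.68302945301543 - 2.83380084151473*j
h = -0.282608695652174*j - 3.60869565217391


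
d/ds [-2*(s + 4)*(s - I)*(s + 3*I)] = -6*s^2 - 8*s*(2 + I) - 6 - 16*I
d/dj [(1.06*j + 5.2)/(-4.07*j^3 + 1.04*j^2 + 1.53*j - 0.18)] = (8.6284*j^3 + 62.3896*j^2 - 10.816*j - 8.1468)/(16.5649*j^6 - 8.4656*j^5 - 11.3726*j^4 + 4.6476*j^3 + 1.9665*j^2 - 0.5508*j + 0.0324)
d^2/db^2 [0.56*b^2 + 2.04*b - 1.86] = 1.12000000000000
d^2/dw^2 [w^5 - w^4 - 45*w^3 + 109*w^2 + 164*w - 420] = 20*w^3 - 12*w^2 - 270*w + 218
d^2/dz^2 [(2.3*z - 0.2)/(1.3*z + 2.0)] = -12.636/(1.3*z + 2.0)^3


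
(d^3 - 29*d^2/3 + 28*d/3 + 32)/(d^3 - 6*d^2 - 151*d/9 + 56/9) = 3*(3*d^2 - 5*d - 12)/(9*d^2 + 18*d - 7)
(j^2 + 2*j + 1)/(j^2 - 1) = (j + 1)/(j - 1)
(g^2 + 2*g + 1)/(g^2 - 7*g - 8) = (g + 1)/(g - 8)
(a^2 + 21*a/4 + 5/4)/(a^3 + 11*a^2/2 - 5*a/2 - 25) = (4*a + 1)/(2*(2*a^2 + a - 10))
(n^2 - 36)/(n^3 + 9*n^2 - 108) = (n - 6)/(n^2 + 3*n - 18)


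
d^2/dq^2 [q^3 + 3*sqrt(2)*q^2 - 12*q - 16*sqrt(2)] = 6*q + 6*sqrt(2)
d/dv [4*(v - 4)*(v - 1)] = 8*v - 20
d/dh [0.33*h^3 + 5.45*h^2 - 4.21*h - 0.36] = 0.99*h^2 + 10.9*h - 4.21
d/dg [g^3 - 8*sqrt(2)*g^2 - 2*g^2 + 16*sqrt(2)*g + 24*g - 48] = 3*g^2 - 16*sqrt(2)*g - 4*g + 16*sqrt(2) + 24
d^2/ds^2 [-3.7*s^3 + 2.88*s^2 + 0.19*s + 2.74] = 5.76 - 22.2*s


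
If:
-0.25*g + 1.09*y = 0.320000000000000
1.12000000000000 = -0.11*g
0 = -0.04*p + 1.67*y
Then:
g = -10.18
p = -85.24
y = -2.04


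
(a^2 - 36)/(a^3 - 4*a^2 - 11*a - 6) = (a + 6)/(a^2 + 2*a + 1)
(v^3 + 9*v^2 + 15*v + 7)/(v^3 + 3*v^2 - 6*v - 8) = (v^2 + 8*v + 7)/(v^2 + 2*v - 8)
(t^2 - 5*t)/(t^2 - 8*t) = (t - 5)/(t - 8)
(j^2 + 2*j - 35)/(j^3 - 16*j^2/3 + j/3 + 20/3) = 3*(j + 7)/(3*j^2 - j - 4)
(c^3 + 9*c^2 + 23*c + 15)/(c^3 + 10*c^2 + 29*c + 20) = (c + 3)/(c + 4)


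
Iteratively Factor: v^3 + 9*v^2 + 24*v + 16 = (v + 4)*(v^2 + 5*v + 4) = (v + 1)*(v + 4)*(v + 4)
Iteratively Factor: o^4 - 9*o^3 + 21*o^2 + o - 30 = (o - 2)*(o^3 - 7*o^2 + 7*o + 15) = (o - 3)*(o - 2)*(o^2 - 4*o - 5) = (o - 5)*(o - 3)*(o - 2)*(o + 1)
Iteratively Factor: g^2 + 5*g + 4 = (g + 1)*(g + 4)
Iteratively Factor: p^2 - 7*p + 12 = (p - 3)*(p - 4)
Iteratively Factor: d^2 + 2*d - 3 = (d + 3)*(d - 1)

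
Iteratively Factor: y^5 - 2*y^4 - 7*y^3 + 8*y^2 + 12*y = (y - 2)*(y^4 - 7*y^2 - 6*y) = (y - 3)*(y - 2)*(y^3 + 3*y^2 + 2*y) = (y - 3)*(y - 2)*(y + 1)*(y^2 + 2*y) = y*(y - 3)*(y - 2)*(y + 1)*(y + 2)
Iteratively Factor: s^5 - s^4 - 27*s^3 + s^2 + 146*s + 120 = (s - 5)*(s^4 + 4*s^3 - 7*s^2 - 34*s - 24) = (s - 5)*(s + 2)*(s^3 + 2*s^2 - 11*s - 12) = (s - 5)*(s + 2)*(s + 4)*(s^2 - 2*s - 3) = (s - 5)*(s - 3)*(s + 2)*(s + 4)*(s + 1)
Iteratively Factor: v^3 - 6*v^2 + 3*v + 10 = (v - 2)*(v^2 - 4*v - 5) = (v - 5)*(v - 2)*(v + 1)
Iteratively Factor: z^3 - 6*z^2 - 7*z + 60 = (z - 4)*(z^2 - 2*z - 15) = (z - 4)*(z + 3)*(z - 5)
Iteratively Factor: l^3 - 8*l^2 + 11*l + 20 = (l - 5)*(l^2 - 3*l - 4) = (l - 5)*(l + 1)*(l - 4)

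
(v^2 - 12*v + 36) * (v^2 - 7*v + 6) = v^4 - 19*v^3 + 126*v^2 - 324*v + 216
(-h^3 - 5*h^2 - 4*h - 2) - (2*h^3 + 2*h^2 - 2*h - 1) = -3*h^3 - 7*h^2 - 2*h - 1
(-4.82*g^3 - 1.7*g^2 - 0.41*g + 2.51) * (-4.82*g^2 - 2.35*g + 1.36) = 23.2324*g^5 + 19.521*g^4 - 0.584000000000001*g^3 - 13.4467*g^2 - 6.4561*g + 3.4136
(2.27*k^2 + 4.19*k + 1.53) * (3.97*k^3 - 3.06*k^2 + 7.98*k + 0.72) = 9.0119*k^5 + 9.6881*k^4 + 11.3673*k^3 + 30.3888*k^2 + 15.2262*k + 1.1016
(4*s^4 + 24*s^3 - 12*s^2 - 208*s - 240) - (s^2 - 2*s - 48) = 4*s^4 + 24*s^3 - 13*s^2 - 206*s - 192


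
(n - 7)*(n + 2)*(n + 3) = n^3 - 2*n^2 - 29*n - 42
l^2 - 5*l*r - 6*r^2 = (l - 6*r)*(l + r)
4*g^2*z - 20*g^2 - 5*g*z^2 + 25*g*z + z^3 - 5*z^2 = (-4*g + z)*(-g + z)*(z - 5)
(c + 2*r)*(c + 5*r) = c^2 + 7*c*r + 10*r^2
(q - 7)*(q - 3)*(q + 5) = q^3 - 5*q^2 - 29*q + 105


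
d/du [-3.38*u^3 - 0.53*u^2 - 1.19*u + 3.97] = -10.14*u^2 - 1.06*u - 1.19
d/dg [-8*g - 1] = -8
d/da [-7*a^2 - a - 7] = -14*a - 1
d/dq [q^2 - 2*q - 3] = 2*q - 2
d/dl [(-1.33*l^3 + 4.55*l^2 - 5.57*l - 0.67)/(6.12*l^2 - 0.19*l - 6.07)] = (-8.1396*l^4 + 0.505400000000002*l^3 + 57.4432*l^2 - 47.0362*l + 33.6826)/(37.4544*l^4 - 2.3256*l^3 - 74.2607*l^2 + 2.3066*l + 36.8449)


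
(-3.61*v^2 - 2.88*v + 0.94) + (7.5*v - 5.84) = -3.61*v^2 + 4.62*v - 4.9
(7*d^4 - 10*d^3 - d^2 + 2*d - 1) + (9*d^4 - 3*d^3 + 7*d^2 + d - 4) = 16*d^4 - 13*d^3 + 6*d^2 + 3*d - 5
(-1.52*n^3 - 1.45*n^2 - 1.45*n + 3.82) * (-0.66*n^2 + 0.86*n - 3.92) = 1.0032*n^5 - 0.3502*n^4 + 5.6684*n^3 + 1.9158*n^2 + 8.9692*n - 14.9744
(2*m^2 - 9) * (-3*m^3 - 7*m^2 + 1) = -6*m^5 - 14*m^4 + 27*m^3 + 65*m^2 - 9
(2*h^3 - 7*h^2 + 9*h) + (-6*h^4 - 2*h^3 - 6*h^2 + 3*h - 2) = -6*h^4 - 13*h^2 + 12*h - 2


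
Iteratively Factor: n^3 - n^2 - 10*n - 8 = (n + 1)*(n^2 - 2*n - 8) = (n - 4)*(n + 1)*(n + 2)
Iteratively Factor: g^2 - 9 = (g + 3)*(g - 3)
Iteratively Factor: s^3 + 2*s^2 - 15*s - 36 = (s - 4)*(s^2 + 6*s + 9) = (s - 4)*(s + 3)*(s + 3)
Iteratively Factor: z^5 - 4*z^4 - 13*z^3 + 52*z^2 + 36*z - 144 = (z - 2)*(z^4 - 2*z^3 - 17*z^2 + 18*z + 72) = (z - 2)*(z + 3)*(z^3 - 5*z^2 - 2*z + 24) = (z - 4)*(z - 2)*(z + 3)*(z^2 - z - 6) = (z - 4)*(z - 3)*(z - 2)*(z + 3)*(z + 2)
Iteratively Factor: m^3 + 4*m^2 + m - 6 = (m + 3)*(m^2 + m - 2) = (m - 1)*(m + 3)*(m + 2)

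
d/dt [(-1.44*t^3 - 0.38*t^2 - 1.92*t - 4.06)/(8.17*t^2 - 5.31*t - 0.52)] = (-11.7648*t^4 + 15.2928*t^3 + 19.9506*t^2 + 66.7356*t - 20.5602)/(66.7489*t^4 - 86.7654*t^3 + 19.6993*t^2 + 5.5224*t + 0.2704)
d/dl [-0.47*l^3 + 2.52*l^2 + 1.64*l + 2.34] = -1.41*l^2 + 5.04*l + 1.64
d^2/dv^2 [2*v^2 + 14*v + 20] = 4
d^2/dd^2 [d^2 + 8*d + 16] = 2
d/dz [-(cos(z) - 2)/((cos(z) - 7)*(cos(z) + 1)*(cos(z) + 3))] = (-2*cos(z)^3 + 9*cos(z)^2 - 12*cos(z) - 71)*sin(z)/((cos(z) - 7)^2*(cos(z) + 1)^2*(cos(z) + 3)^2)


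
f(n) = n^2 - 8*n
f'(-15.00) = -38.00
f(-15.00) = 345.00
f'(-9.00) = -26.00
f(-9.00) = 153.00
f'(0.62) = -6.76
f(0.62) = -4.58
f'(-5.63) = -19.26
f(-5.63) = 76.74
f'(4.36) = 0.72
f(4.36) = -15.87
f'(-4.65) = -17.30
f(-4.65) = 58.82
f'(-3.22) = -14.44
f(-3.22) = 36.13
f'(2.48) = -3.04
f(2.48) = -13.69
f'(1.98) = -4.04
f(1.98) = -11.92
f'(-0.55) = -9.10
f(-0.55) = 4.70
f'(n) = 2*n - 8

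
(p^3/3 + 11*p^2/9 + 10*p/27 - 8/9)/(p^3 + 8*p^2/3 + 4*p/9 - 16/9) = (p + 3)/(3*(p + 2))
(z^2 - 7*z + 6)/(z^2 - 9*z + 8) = (z - 6)/(z - 8)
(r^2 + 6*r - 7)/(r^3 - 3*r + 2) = (r + 7)/(r^2 + r - 2)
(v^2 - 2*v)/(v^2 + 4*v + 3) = v*(v - 2)/(v^2 + 4*v + 3)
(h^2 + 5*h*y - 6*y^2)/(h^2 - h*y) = (h + 6*y)/h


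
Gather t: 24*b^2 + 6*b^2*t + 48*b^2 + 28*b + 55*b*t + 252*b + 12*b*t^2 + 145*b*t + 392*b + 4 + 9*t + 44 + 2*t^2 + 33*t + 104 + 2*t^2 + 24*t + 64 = 72*b^2 + 672*b + t^2*(12*b + 4) + t*(6*b^2 + 200*b + 66) + 216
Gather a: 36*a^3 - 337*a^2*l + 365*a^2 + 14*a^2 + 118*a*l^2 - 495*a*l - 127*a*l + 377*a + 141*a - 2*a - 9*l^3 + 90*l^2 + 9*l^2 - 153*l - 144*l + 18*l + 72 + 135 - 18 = 36*a^3 + a^2*(379 - 337*l) + a*(118*l^2 - 622*l + 516) - 9*l^3 + 99*l^2 - 279*l + 189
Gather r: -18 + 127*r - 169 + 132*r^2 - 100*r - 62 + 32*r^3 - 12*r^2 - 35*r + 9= 32*r^3 + 120*r^2 - 8*r - 240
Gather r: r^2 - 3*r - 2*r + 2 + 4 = r^2 - 5*r + 6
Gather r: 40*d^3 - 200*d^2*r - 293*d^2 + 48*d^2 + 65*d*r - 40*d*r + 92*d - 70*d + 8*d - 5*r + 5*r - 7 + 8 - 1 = 40*d^3 - 245*d^2 + 30*d + r*(-200*d^2 + 25*d)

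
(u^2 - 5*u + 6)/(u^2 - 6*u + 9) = (u - 2)/(u - 3)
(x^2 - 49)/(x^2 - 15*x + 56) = (x + 7)/(x - 8)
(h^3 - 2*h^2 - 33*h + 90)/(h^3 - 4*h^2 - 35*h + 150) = (h - 3)/(h - 5)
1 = 1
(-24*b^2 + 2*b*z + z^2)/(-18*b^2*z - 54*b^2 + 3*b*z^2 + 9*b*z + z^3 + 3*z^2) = (-4*b + z)/(-3*b*z - 9*b + z^2 + 3*z)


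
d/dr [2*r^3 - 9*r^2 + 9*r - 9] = 6*r^2 - 18*r + 9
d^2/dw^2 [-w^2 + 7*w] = -2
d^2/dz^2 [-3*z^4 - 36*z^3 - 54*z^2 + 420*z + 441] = -36*z^2 - 216*z - 108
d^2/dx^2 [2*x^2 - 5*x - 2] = 4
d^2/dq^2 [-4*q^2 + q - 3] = -8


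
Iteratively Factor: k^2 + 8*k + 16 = (k + 4)*(k + 4)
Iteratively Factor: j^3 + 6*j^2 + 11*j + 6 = (j + 2)*(j^2 + 4*j + 3) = (j + 2)*(j + 3)*(j + 1)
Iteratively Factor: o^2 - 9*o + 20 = (o - 5)*(o - 4)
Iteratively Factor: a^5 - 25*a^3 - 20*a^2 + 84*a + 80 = (a + 1)*(a^4 - a^3 - 24*a^2 + 4*a + 80) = (a - 5)*(a + 1)*(a^3 + 4*a^2 - 4*a - 16) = (a - 5)*(a - 2)*(a + 1)*(a^2 + 6*a + 8) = (a - 5)*(a - 2)*(a + 1)*(a + 4)*(a + 2)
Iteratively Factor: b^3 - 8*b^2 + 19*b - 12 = (b - 3)*(b^2 - 5*b + 4) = (b - 3)*(b - 1)*(b - 4)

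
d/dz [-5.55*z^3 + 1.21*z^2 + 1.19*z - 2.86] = -16.65*z^2 + 2.42*z + 1.19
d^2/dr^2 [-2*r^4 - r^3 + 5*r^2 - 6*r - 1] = -24*r^2 - 6*r + 10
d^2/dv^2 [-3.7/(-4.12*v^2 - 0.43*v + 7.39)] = (-125.61056*v^2 - 13.10984*v + 3.7*(8.24*v + 0.43)*(16.48*v + 0.86) + 225.30632)/(4.12*v^2 + 0.43*v - 7.39)^3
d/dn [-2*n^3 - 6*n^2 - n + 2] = -6*n^2 - 12*n - 1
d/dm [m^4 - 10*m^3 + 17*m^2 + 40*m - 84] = 4*m^3 - 30*m^2 + 34*m + 40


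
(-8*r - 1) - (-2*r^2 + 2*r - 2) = 2*r^2 - 10*r + 1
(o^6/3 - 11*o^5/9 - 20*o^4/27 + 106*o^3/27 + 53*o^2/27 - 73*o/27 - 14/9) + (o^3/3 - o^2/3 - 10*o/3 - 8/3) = o^6/3 - 11*o^5/9 - 20*o^4/27 + 115*o^3/27 + 44*o^2/27 - 163*o/27 - 38/9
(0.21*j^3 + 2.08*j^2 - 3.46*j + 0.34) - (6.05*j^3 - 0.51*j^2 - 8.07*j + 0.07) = -5.84*j^3 + 2.59*j^2 + 4.61*j + 0.27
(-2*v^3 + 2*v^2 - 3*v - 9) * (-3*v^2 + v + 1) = 6*v^5 - 8*v^4 + 9*v^3 + 26*v^2 - 12*v - 9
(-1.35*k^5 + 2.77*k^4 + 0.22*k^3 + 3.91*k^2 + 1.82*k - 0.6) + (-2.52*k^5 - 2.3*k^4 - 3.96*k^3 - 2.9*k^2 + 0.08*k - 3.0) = -3.87*k^5 + 0.47*k^4 - 3.74*k^3 + 1.01*k^2 + 1.9*k - 3.6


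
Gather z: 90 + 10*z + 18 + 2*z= 12*z + 108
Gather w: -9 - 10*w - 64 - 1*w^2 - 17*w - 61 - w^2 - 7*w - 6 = -2*w^2 - 34*w - 140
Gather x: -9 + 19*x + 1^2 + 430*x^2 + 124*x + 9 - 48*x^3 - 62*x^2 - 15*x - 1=-48*x^3 + 368*x^2 + 128*x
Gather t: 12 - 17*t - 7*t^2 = -7*t^2 - 17*t + 12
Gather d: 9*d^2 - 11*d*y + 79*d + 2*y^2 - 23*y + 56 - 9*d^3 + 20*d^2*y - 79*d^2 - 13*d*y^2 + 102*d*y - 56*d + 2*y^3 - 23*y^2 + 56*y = -9*d^3 + d^2*(20*y - 70) + d*(-13*y^2 + 91*y + 23) + 2*y^3 - 21*y^2 + 33*y + 56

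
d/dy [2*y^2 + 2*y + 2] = 4*y + 2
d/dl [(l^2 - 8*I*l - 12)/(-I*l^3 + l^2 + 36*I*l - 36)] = (-I*l^4 - 16*l^3 - 8*I*l^2 + 48*l - 720*I)/(l^6 + 2*I*l^5 - 73*l^4 - 144*I*l^3 + 1368*l^2 + 2592*I*l - 1296)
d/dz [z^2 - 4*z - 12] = 2*z - 4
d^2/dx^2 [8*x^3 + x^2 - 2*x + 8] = 48*x + 2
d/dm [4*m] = 4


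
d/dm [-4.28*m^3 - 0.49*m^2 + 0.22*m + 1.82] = -12.84*m^2 - 0.98*m + 0.22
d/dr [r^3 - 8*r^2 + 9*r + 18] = 3*r^2 - 16*r + 9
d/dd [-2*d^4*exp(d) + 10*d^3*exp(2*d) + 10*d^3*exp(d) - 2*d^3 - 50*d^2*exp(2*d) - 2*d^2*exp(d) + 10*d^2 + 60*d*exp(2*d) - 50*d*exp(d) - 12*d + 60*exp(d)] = -2*d^4*exp(d) + 20*d^3*exp(2*d) + 2*d^3*exp(d) - 70*d^2*exp(2*d) + 28*d^2*exp(d) - 6*d^2 + 20*d*exp(2*d) - 54*d*exp(d) + 20*d + 60*exp(2*d) + 10*exp(d) - 12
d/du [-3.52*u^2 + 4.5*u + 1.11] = 4.5 - 7.04*u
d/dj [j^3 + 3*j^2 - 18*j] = 3*j^2 + 6*j - 18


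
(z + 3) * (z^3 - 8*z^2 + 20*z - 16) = z^4 - 5*z^3 - 4*z^2 + 44*z - 48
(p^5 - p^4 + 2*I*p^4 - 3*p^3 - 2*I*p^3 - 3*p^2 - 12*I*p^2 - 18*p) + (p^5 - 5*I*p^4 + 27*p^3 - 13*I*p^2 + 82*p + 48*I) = 2*p^5 - p^4 - 3*I*p^4 + 24*p^3 - 2*I*p^3 - 3*p^2 - 25*I*p^2 + 64*p + 48*I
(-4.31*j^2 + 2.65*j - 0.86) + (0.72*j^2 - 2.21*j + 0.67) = -3.59*j^2 + 0.44*j - 0.19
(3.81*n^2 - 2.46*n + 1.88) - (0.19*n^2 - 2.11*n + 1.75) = 3.62*n^2 - 0.35*n + 0.13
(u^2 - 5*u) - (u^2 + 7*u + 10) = -12*u - 10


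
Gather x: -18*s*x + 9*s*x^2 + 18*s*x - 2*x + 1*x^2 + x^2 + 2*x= x^2*(9*s + 2)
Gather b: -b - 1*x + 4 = -b - x + 4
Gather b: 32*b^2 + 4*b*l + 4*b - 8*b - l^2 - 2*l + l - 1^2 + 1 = 32*b^2 + b*(4*l - 4) - l^2 - l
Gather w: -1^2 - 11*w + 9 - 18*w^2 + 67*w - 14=-18*w^2 + 56*w - 6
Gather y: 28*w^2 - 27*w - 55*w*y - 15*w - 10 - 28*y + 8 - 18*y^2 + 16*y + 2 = 28*w^2 - 42*w - 18*y^2 + y*(-55*w - 12)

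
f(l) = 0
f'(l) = 0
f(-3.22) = 0.00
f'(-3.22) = 0.00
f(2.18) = 0.00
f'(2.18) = 0.00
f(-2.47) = 0.00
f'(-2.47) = 0.00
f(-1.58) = 0.00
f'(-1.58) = 0.00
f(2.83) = 0.00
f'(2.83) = 0.00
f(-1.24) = 0.00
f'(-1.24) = 0.00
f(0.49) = 0.00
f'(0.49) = 0.00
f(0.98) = 0.00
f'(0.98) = 0.00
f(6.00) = 0.00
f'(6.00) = 0.00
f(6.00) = 0.00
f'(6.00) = 0.00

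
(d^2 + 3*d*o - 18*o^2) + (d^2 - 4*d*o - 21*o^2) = 2*d^2 - d*o - 39*o^2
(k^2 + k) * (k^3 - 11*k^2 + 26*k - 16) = k^5 - 10*k^4 + 15*k^3 + 10*k^2 - 16*k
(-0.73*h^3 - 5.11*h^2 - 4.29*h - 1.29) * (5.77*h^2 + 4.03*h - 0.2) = -4.2121*h^5 - 32.4266*h^4 - 45.2006*h^3 - 23.71*h^2 - 4.3407*h + 0.258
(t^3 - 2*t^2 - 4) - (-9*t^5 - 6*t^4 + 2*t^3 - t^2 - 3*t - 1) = 9*t^5 + 6*t^4 - t^3 - t^2 + 3*t - 3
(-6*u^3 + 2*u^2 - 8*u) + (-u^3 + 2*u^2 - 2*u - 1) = -7*u^3 + 4*u^2 - 10*u - 1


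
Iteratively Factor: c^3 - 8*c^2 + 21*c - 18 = (c - 3)*(c^2 - 5*c + 6) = (c - 3)*(c - 2)*(c - 3)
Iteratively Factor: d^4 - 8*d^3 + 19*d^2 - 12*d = (d - 3)*(d^3 - 5*d^2 + 4*d) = (d - 3)*(d - 1)*(d^2 - 4*d) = (d - 4)*(d - 3)*(d - 1)*(d)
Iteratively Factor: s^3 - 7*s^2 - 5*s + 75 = (s + 3)*(s^2 - 10*s + 25) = (s - 5)*(s + 3)*(s - 5)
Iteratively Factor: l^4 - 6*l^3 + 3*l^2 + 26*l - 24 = (l - 3)*(l^3 - 3*l^2 - 6*l + 8) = (l - 3)*(l - 1)*(l^2 - 2*l - 8) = (l - 4)*(l - 3)*(l - 1)*(l + 2)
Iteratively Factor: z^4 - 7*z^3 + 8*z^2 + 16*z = (z - 4)*(z^3 - 3*z^2 - 4*z) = z*(z - 4)*(z^2 - 3*z - 4) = z*(z - 4)*(z + 1)*(z - 4)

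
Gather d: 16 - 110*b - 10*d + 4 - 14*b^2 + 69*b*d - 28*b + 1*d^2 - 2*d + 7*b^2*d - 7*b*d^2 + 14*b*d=-14*b^2 - 138*b + d^2*(1 - 7*b) + d*(7*b^2 + 83*b - 12) + 20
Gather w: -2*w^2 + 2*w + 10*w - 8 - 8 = -2*w^2 + 12*w - 16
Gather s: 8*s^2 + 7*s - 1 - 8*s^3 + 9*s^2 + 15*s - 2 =-8*s^3 + 17*s^2 + 22*s - 3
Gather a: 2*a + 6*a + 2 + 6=8*a + 8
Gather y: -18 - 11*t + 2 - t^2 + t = -t^2 - 10*t - 16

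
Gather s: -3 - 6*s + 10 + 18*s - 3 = 12*s + 4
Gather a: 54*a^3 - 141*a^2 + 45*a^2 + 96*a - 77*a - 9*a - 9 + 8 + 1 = 54*a^3 - 96*a^2 + 10*a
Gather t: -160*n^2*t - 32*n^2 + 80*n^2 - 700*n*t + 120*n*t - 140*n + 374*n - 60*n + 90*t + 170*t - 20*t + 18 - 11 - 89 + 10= 48*n^2 + 174*n + t*(-160*n^2 - 580*n + 240) - 72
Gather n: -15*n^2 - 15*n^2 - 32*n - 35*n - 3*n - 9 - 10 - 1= -30*n^2 - 70*n - 20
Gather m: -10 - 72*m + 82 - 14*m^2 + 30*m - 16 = -14*m^2 - 42*m + 56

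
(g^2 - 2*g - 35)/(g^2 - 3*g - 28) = (g + 5)/(g + 4)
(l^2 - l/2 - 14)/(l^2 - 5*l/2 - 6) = (2*l + 7)/(2*l + 3)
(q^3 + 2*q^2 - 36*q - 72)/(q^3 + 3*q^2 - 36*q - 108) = (q + 2)/(q + 3)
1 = 1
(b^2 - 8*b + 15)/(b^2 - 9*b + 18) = (b - 5)/(b - 6)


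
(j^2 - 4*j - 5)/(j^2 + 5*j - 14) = (j^2 - 4*j - 5)/(j^2 + 5*j - 14)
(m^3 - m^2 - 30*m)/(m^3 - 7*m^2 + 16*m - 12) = m*(m^2 - m - 30)/(m^3 - 7*m^2 + 16*m - 12)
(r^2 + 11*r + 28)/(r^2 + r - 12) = (r + 7)/(r - 3)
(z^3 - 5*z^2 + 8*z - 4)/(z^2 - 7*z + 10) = (z^2 - 3*z + 2)/(z - 5)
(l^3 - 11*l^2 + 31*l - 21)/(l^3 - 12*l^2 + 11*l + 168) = (l^2 - 4*l + 3)/(l^2 - 5*l - 24)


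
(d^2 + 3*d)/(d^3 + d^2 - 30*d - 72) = d/(d^2 - 2*d - 24)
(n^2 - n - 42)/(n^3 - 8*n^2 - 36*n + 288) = (n - 7)/(n^2 - 14*n + 48)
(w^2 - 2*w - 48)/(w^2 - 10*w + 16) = (w + 6)/(w - 2)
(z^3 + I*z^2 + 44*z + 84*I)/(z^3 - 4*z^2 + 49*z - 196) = (z^2 + 8*I*z - 12)/(z^2 + z*(-4 + 7*I) - 28*I)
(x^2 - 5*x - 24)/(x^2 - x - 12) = (x - 8)/(x - 4)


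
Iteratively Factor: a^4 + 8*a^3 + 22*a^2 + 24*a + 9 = (a + 1)*(a^3 + 7*a^2 + 15*a + 9) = (a + 1)*(a + 3)*(a^2 + 4*a + 3) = (a + 1)^2*(a + 3)*(a + 3)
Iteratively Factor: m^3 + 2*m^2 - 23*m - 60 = (m + 4)*(m^2 - 2*m - 15) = (m - 5)*(m + 4)*(m + 3)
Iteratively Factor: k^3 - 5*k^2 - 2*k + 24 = (k + 2)*(k^2 - 7*k + 12) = (k - 4)*(k + 2)*(k - 3)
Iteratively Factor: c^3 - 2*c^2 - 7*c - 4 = (c + 1)*(c^2 - 3*c - 4) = (c + 1)^2*(c - 4)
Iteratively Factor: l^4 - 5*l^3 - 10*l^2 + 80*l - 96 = (l - 4)*(l^3 - l^2 - 14*l + 24) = (l - 4)*(l - 3)*(l^2 + 2*l - 8) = (l - 4)*(l - 3)*(l + 4)*(l - 2)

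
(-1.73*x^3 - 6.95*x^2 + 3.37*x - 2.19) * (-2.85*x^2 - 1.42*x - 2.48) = 4.9305*x^5 + 22.2641*x^4 + 4.5549*x^3 + 18.6921*x^2 - 5.2478*x + 5.4312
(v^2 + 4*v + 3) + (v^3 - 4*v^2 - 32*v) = v^3 - 3*v^2 - 28*v + 3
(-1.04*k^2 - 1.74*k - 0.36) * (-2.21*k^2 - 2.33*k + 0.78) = 2.2984*k^4 + 6.2686*k^3 + 4.0386*k^2 - 0.5184*k - 0.2808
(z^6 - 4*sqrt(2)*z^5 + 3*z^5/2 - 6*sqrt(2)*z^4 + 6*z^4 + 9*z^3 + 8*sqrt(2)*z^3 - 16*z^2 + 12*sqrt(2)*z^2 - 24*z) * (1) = z^6 - 4*sqrt(2)*z^5 + 3*z^5/2 - 6*sqrt(2)*z^4 + 6*z^4 + 9*z^3 + 8*sqrt(2)*z^3 - 16*z^2 + 12*sqrt(2)*z^2 - 24*z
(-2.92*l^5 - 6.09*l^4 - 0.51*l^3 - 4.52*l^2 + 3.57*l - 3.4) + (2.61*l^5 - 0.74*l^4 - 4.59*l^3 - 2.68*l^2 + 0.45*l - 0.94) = -0.31*l^5 - 6.83*l^4 - 5.1*l^3 - 7.2*l^2 + 4.02*l - 4.34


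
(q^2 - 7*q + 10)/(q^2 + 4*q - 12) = (q - 5)/(q + 6)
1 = 1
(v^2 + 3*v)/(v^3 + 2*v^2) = (v + 3)/(v*(v + 2))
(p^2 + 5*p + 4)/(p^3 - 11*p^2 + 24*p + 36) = (p + 4)/(p^2 - 12*p + 36)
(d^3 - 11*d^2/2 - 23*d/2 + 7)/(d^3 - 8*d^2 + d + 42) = (d - 1/2)/(d - 3)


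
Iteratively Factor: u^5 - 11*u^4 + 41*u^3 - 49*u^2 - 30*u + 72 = (u - 3)*(u^4 - 8*u^3 + 17*u^2 + 2*u - 24) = (u - 4)*(u - 3)*(u^3 - 4*u^2 + u + 6) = (u - 4)*(u - 3)*(u - 2)*(u^2 - 2*u - 3) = (u - 4)*(u - 3)^2*(u - 2)*(u + 1)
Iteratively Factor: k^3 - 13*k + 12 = (k - 1)*(k^2 + k - 12) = (k - 3)*(k - 1)*(k + 4)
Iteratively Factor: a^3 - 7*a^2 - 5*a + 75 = (a - 5)*(a^2 - 2*a - 15) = (a - 5)^2*(a + 3)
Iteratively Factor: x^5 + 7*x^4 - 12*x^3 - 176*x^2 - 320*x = (x)*(x^4 + 7*x^3 - 12*x^2 - 176*x - 320) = x*(x + 4)*(x^3 + 3*x^2 - 24*x - 80) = x*(x - 5)*(x + 4)*(x^2 + 8*x + 16) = x*(x - 5)*(x + 4)^2*(x + 4)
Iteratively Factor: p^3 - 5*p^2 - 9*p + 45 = (p + 3)*(p^2 - 8*p + 15) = (p - 5)*(p + 3)*(p - 3)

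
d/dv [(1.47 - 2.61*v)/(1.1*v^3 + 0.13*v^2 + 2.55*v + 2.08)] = (5.742*v^3 - 4.5117*v^2 - 0.3822*v - 9.1773)/(1.21*v^6 + 0.286*v^5 + 5.6269*v^4 + 5.239*v^3 + 7.0433*v^2 + 10.608*v + 4.3264)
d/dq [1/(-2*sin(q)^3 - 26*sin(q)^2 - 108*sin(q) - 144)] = (3*sin(q)^2 + 26*sin(q) + 54)*cos(q)/(2*(sin(q)^3 + 13*sin(q)^2 + 54*sin(q) + 72)^2)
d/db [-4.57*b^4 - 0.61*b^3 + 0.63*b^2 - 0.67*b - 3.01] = -18.28*b^3 - 1.83*b^2 + 1.26*b - 0.67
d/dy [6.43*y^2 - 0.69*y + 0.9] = 12.86*y - 0.69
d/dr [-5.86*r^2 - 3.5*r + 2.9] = -11.72*r - 3.5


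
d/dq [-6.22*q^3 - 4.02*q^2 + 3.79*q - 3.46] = -18.66*q^2 - 8.04*q + 3.79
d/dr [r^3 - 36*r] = 3*r^2 - 36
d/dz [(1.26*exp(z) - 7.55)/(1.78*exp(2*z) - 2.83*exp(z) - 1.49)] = (-2.2428*exp(2*z) + 26.878*exp(z) - 23.2439)*exp(z)/(3.1684*exp(4*z) - 10.0748*exp(3*z) + 2.7045*exp(2*z) + 8.4334*exp(z) + 2.2201)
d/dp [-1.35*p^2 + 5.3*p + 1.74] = 5.3 - 2.7*p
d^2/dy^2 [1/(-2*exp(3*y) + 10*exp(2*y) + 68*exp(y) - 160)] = (-(-3*exp(2*y) + 10*exp(y) + 34)^2*exp(y) + (9*exp(2*y) - 20*exp(y) - 34)*(exp(3*y) - 5*exp(2*y) - 34*exp(y) + 80)/2)*exp(y)/(exp(3*y) - 5*exp(2*y) - 34*exp(y) + 80)^3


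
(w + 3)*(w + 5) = w^2 + 8*w + 15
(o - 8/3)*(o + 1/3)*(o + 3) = o^3 + 2*o^2/3 - 71*o/9 - 8/3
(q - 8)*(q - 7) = q^2 - 15*q + 56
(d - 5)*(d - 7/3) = d^2 - 22*d/3 + 35/3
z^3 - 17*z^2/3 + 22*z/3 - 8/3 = (z - 4)*(z - 1)*(z - 2/3)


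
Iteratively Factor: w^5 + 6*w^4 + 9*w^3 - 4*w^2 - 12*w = (w + 2)*(w^4 + 4*w^3 + w^2 - 6*w) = (w + 2)*(w + 3)*(w^3 + w^2 - 2*w) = (w - 1)*(w + 2)*(w + 3)*(w^2 + 2*w) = w*(w - 1)*(w + 2)*(w + 3)*(w + 2)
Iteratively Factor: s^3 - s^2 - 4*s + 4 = (s - 2)*(s^2 + s - 2) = (s - 2)*(s + 2)*(s - 1)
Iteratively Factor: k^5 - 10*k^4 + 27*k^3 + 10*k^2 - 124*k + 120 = (k + 2)*(k^4 - 12*k^3 + 51*k^2 - 92*k + 60) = (k - 3)*(k + 2)*(k^3 - 9*k^2 + 24*k - 20) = (k - 3)*(k - 2)*(k + 2)*(k^2 - 7*k + 10) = (k - 5)*(k - 3)*(k - 2)*(k + 2)*(k - 2)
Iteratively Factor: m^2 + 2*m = (m)*(m + 2)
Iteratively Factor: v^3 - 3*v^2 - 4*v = (v - 4)*(v^2 + v) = v*(v - 4)*(v + 1)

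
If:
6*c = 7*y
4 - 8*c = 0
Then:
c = 1/2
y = 3/7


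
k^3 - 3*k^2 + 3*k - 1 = (k - 1)^3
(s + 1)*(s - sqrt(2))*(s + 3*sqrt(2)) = s^3 + s^2 + 2*sqrt(2)*s^2 - 6*s + 2*sqrt(2)*s - 6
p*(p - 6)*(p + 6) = p^3 - 36*p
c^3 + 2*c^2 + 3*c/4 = c*(c + 1/2)*(c + 3/2)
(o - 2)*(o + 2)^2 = o^3 + 2*o^2 - 4*o - 8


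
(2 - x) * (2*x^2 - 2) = -2*x^3 + 4*x^2 + 2*x - 4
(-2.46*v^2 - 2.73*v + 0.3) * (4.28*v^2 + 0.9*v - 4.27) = -10.5288*v^4 - 13.8984*v^3 + 9.3312*v^2 + 11.9271*v - 1.281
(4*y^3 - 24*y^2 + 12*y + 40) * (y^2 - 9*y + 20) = 4*y^5 - 60*y^4 + 308*y^3 - 548*y^2 - 120*y + 800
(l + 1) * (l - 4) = l^2 - 3*l - 4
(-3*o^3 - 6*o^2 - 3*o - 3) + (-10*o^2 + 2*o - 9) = -3*o^3 - 16*o^2 - o - 12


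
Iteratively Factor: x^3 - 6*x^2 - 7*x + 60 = (x + 3)*(x^2 - 9*x + 20) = (x - 5)*(x + 3)*(x - 4)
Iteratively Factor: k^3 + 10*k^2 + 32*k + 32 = (k + 4)*(k^2 + 6*k + 8) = (k + 2)*(k + 4)*(k + 4)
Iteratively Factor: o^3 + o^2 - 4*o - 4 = (o + 1)*(o^2 - 4) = (o - 2)*(o + 1)*(o + 2)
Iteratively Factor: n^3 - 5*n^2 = (n)*(n^2 - 5*n) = n^2*(n - 5)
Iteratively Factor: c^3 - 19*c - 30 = (c + 2)*(c^2 - 2*c - 15) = (c - 5)*(c + 2)*(c + 3)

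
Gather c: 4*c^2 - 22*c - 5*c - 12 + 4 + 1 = 4*c^2 - 27*c - 7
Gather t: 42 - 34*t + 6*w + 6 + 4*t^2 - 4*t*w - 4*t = 4*t^2 + t*(-4*w - 38) + 6*w + 48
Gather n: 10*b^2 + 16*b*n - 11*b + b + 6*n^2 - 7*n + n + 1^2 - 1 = 10*b^2 - 10*b + 6*n^2 + n*(16*b - 6)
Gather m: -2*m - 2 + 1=-2*m - 1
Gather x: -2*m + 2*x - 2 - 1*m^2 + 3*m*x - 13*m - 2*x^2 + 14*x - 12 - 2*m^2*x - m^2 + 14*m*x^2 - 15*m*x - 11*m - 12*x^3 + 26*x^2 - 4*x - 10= -2*m^2 - 26*m - 12*x^3 + x^2*(14*m + 24) + x*(-2*m^2 - 12*m + 12) - 24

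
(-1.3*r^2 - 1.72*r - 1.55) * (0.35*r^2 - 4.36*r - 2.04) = -0.455*r^4 + 5.066*r^3 + 9.6087*r^2 + 10.2668*r + 3.162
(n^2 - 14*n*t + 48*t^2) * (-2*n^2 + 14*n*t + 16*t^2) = -2*n^4 + 42*n^3*t - 276*n^2*t^2 + 448*n*t^3 + 768*t^4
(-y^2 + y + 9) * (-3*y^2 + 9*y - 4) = 3*y^4 - 12*y^3 - 14*y^2 + 77*y - 36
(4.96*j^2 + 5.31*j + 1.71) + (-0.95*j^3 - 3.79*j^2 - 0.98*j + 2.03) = -0.95*j^3 + 1.17*j^2 + 4.33*j + 3.74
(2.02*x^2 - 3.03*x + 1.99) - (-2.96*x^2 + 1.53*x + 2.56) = 4.98*x^2 - 4.56*x - 0.57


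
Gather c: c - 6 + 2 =c - 4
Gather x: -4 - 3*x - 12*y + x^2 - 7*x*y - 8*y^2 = x^2 + x*(-7*y - 3) - 8*y^2 - 12*y - 4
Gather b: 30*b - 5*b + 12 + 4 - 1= 25*b + 15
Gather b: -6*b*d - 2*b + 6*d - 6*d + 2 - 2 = b*(-6*d - 2)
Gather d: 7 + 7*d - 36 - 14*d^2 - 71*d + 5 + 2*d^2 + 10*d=-12*d^2 - 54*d - 24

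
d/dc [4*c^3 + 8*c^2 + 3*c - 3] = 12*c^2 + 16*c + 3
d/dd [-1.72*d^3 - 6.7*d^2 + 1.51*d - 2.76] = -5.16*d^2 - 13.4*d + 1.51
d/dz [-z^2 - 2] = -2*z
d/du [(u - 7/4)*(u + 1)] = 2*u - 3/4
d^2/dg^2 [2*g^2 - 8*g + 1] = 4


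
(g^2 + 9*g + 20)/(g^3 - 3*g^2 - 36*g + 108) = (g^2 + 9*g + 20)/(g^3 - 3*g^2 - 36*g + 108)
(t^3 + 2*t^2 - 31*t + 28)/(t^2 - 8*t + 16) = (t^2 + 6*t - 7)/(t - 4)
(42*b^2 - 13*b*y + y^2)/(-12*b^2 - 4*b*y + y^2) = (-7*b + y)/(2*b + y)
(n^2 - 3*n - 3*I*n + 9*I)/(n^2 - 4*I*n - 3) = (n - 3)/(n - I)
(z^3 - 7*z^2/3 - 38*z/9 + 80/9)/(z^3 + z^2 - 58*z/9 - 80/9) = (3*z - 5)/(3*z + 5)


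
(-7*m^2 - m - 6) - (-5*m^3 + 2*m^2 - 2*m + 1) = 5*m^3 - 9*m^2 + m - 7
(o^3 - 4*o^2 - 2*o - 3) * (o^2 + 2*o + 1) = o^5 - 2*o^4 - 9*o^3 - 11*o^2 - 8*o - 3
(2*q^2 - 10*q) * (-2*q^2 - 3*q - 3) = -4*q^4 + 14*q^3 + 24*q^2 + 30*q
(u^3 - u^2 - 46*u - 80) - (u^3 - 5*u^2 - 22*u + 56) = 4*u^2 - 24*u - 136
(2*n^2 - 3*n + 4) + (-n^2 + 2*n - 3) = n^2 - n + 1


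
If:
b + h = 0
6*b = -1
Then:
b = -1/6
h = 1/6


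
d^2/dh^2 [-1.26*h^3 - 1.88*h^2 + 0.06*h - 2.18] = -7.56*h - 3.76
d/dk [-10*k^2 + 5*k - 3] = 5 - 20*k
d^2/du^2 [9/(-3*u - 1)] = -162/(3*u + 1)^3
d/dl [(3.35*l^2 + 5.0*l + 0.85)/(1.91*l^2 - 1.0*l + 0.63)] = (-12.9*l^2 + 0.974*l + 4.0)/(3.6481*l^4 - 3.82*l^3 + 3.4066*l^2 - 1.26*l + 0.3969)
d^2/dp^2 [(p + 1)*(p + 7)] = 2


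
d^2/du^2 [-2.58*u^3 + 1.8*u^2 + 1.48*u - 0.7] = 3.6 - 15.48*u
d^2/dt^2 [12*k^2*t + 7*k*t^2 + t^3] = 14*k + 6*t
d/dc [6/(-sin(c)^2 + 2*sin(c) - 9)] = 12*(sin(c) - 1)*cos(c)/(sin(c)^2 - 2*sin(c) + 9)^2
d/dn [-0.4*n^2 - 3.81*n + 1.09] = -0.8*n - 3.81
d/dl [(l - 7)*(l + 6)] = 2*l - 1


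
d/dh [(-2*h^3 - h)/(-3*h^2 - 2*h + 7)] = (6*h^4 + 8*h^3 - 45*h^2 - 7)/(9*h^4 + 12*h^3 - 38*h^2 - 28*h + 49)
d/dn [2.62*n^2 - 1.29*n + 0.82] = 5.24*n - 1.29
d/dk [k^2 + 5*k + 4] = 2*k + 5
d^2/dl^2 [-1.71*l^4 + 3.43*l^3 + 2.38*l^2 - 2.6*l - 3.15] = -20.52*l^2 + 20.58*l + 4.76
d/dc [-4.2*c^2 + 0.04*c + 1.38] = 0.04 - 8.4*c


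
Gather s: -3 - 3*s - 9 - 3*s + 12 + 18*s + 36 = 12*s + 36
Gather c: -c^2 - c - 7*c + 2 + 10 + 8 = -c^2 - 8*c + 20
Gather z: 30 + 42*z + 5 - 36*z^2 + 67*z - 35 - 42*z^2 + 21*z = -78*z^2 + 130*z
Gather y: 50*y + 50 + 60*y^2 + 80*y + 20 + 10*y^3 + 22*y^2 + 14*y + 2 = 10*y^3 + 82*y^2 + 144*y + 72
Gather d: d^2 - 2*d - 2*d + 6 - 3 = d^2 - 4*d + 3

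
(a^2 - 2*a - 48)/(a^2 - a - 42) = (a - 8)/(a - 7)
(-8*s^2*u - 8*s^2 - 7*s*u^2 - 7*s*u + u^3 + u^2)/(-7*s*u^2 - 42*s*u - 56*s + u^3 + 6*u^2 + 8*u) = (8*s^2*u + 8*s^2 + 7*s*u^2 + 7*s*u - u^3 - u^2)/(7*s*u^2 + 42*s*u + 56*s - u^3 - 6*u^2 - 8*u)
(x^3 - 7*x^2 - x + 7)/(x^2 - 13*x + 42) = (x^2 - 1)/(x - 6)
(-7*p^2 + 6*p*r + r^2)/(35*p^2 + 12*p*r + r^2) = (-p + r)/(5*p + r)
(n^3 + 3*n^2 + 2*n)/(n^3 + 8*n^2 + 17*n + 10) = n/(n + 5)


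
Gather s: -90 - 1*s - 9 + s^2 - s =s^2 - 2*s - 99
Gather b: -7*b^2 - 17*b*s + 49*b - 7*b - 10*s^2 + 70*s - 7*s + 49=-7*b^2 + b*(42 - 17*s) - 10*s^2 + 63*s + 49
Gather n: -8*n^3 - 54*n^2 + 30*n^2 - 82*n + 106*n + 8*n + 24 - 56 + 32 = -8*n^3 - 24*n^2 + 32*n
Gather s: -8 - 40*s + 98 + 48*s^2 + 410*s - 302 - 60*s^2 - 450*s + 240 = -12*s^2 - 80*s + 28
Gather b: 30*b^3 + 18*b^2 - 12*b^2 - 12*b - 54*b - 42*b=30*b^3 + 6*b^2 - 108*b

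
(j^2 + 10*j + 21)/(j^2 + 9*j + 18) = (j + 7)/(j + 6)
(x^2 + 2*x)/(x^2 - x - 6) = x/(x - 3)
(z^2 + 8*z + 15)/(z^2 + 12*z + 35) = (z + 3)/(z + 7)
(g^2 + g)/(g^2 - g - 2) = g/(g - 2)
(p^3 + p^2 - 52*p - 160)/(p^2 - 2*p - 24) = (p^2 - 3*p - 40)/(p - 6)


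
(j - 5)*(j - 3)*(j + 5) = j^3 - 3*j^2 - 25*j + 75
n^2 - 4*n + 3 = (n - 3)*(n - 1)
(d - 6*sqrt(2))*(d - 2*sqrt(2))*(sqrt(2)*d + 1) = sqrt(2)*d^3 - 15*d^2 + 16*sqrt(2)*d + 24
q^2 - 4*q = q*(q - 4)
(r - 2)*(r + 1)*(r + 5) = r^3 + 4*r^2 - 7*r - 10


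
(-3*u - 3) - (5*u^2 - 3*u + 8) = -5*u^2 - 11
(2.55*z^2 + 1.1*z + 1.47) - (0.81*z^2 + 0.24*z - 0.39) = 1.74*z^2 + 0.86*z + 1.86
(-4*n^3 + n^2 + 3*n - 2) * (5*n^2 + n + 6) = -20*n^5 + n^4 - 8*n^3 - n^2 + 16*n - 12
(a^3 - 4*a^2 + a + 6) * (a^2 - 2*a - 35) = a^5 - 6*a^4 - 26*a^3 + 144*a^2 - 47*a - 210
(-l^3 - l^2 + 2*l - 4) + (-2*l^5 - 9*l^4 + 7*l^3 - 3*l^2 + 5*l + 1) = -2*l^5 - 9*l^4 + 6*l^3 - 4*l^2 + 7*l - 3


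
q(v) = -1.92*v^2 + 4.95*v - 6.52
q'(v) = 4.95 - 3.84*v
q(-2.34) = -28.62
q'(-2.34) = 13.94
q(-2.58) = -32.07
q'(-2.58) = 14.86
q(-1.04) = -13.74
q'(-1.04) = 8.94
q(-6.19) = -110.73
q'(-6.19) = 28.72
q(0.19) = -5.65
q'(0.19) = 4.22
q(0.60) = -4.24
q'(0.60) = 2.65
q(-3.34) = -44.47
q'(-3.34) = 17.78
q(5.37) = -35.31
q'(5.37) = -15.67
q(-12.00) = -342.40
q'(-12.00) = 51.03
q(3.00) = -8.95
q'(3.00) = -6.57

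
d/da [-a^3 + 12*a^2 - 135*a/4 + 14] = -3*a^2 + 24*a - 135/4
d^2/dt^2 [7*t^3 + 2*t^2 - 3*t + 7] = 42*t + 4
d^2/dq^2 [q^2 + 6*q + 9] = 2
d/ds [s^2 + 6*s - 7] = 2*s + 6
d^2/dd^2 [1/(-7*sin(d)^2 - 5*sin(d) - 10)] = (196*sin(d)^4 + 105*sin(d)^3 - 549*sin(d)^2 - 260*sin(d) + 90)/(7*sin(d)^2 + 5*sin(d) + 10)^3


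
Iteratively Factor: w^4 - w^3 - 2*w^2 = (w)*(w^3 - w^2 - 2*w) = w*(w - 2)*(w^2 + w) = w^2*(w - 2)*(w + 1)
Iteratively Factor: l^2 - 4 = (l + 2)*(l - 2)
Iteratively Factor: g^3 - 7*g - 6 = (g + 1)*(g^2 - g - 6) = (g + 1)*(g + 2)*(g - 3)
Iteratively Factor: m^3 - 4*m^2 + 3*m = (m - 3)*(m^2 - m) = m*(m - 3)*(m - 1)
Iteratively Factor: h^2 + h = (h + 1)*(h)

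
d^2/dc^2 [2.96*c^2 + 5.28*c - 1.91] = 5.92000000000000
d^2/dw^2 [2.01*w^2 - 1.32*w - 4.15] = 4.02000000000000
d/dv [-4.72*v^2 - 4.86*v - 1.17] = -9.44*v - 4.86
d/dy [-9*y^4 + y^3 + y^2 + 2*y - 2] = -36*y^3 + 3*y^2 + 2*y + 2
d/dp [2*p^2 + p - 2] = 4*p + 1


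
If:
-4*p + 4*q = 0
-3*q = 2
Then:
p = -2/3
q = -2/3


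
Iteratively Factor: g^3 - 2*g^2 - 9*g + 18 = (g + 3)*(g^2 - 5*g + 6) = (g - 2)*(g + 3)*(g - 3)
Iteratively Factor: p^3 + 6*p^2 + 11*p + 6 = (p + 3)*(p^2 + 3*p + 2) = (p + 1)*(p + 3)*(p + 2)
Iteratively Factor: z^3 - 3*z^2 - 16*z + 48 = (z - 4)*(z^2 + z - 12) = (z - 4)*(z - 3)*(z + 4)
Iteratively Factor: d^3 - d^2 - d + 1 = (d + 1)*(d^2 - 2*d + 1) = (d - 1)*(d + 1)*(d - 1)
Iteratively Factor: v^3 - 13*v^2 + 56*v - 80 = (v - 4)*(v^2 - 9*v + 20) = (v - 4)^2*(v - 5)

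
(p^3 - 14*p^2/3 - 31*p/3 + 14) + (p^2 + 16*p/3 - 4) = p^3 - 11*p^2/3 - 5*p + 10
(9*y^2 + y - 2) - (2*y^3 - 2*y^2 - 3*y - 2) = -2*y^3 + 11*y^2 + 4*y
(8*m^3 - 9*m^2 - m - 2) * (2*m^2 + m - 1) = 16*m^5 - 10*m^4 - 19*m^3 + 4*m^2 - m + 2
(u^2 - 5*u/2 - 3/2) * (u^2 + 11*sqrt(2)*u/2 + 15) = u^4 - 5*u^3/2 + 11*sqrt(2)*u^3/2 - 55*sqrt(2)*u^2/4 + 27*u^2/2 - 75*u/2 - 33*sqrt(2)*u/4 - 45/2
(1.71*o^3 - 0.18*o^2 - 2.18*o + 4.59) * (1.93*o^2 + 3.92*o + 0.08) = 3.3003*o^5 + 6.3558*o^4 - 4.7762*o^3 + 0.298699999999998*o^2 + 17.8184*o + 0.3672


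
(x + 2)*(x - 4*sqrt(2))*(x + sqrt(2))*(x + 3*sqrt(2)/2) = x^4 - 3*sqrt(2)*x^3/2 + 2*x^3 - 17*x^2 - 3*sqrt(2)*x^2 - 34*x - 12*sqrt(2)*x - 24*sqrt(2)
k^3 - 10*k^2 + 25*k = k*(k - 5)^2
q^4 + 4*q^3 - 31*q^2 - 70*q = q*(q - 5)*(q + 2)*(q + 7)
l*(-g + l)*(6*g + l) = -6*g^2*l + 5*g*l^2 + l^3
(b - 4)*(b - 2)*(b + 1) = b^3 - 5*b^2 + 2*b + 8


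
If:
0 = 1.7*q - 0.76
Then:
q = 0.45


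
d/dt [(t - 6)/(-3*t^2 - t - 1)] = (-3*t^2 - t + (t - 6)*(6*t + 1) - 1)/(3*t^2 + t + 1)^2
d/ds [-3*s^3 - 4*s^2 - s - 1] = -9*s^2 - 8*s - 1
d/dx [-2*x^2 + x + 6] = 1 - 4*x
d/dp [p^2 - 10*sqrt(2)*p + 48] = 2*p - 10*sqrt(2)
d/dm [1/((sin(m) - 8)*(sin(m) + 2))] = 2*(3 - sin(m))*cos(m)/((sin(m) - 8)^2*(sin(m) + 2)^2)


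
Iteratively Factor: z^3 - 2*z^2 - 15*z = (z - 5)*(z^2 + 3*z) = z*(z - 5)*(z + 3)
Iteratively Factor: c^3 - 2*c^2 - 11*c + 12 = (c + 3)*(c^2 - 5*c + 4) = (c - 4)*(c + 3)*(c - 1)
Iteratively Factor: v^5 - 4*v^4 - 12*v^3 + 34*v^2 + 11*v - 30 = (v - 2)*(v^4 - 2*v^3 - 16*v^2 + 2*v + 15) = (v - 2)*(v + 1)*(v^3 - 3*v^2 - 13*v + 15) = (v - 2)*(v + 1)*(v + 3)*(v^2 - 6*v + 5) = (v - 5)*(v - 2)*(v + 1)*(v + 3)*(v - 1)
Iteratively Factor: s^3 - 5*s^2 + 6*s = (s)*(s^2 - 5*s + 6) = s*(s - 3)*(s - 2)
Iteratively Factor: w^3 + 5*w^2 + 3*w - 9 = (w + 3)*(w^2 + 2*w - 3) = (w - 1)*(w + 3)*(w + 3)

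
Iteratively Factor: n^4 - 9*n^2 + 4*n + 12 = (n - 2)*(n^3 + 2*n^2 - 5*n - 6) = (n - 2)*(n + 3)*(n^2 - n - 2) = (n - 2)^2*(n + 3)*(n + 1)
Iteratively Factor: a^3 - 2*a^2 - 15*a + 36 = (a + 4)*(a^2 - 6*a + 9) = (a - 3)*(a + 4)*(a - 3)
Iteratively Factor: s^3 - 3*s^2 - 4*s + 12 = (s - 3)*(s^2 - 4) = (s - 3)*(s - 2)*(s + 2)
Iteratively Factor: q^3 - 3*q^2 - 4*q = (q - 4)*(q^2 + q) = q*(q - 4)*(q + 1)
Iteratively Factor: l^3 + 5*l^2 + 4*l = (l)*(l^2 + 5*l + 4) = l*(l + 1)*(l + 4)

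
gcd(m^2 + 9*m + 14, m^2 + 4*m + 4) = m + 2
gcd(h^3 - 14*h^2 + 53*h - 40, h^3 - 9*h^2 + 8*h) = h^2 - 9*h + 8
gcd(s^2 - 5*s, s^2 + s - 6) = 1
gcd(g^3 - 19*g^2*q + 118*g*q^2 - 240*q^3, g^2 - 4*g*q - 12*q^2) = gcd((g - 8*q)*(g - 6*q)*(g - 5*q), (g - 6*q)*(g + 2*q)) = -g + 6*q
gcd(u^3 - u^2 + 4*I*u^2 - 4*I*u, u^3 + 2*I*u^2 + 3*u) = u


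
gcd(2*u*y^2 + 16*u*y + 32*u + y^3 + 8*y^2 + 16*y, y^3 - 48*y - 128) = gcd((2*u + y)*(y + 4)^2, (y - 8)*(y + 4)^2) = y^2 + 8*y + 16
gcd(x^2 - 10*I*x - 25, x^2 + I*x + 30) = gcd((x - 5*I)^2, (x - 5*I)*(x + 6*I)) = x - 5*I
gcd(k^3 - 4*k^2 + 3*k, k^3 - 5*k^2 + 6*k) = k^2 - 3*k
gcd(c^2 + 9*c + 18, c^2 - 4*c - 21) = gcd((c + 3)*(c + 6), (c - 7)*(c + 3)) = c + 3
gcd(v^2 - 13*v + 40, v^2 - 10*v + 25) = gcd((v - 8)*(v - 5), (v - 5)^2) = v - 5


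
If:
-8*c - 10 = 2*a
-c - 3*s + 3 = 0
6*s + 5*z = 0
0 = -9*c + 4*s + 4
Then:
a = -251/31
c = 24/31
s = 23/31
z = -138/155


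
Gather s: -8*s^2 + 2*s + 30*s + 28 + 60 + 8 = -8*s^2 + 32*s + 96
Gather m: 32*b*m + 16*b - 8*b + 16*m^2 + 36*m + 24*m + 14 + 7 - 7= 8*b + 16*m^2 + m*(32*b + 60) + 14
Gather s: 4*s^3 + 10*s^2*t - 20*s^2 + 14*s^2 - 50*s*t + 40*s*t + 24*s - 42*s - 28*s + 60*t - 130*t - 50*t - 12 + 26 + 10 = 4*s^3 + s^2*(10*t - 6) + s*(-10*t - 46) - 120*t + 24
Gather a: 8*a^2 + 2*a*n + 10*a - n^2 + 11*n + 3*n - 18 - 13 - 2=8*a^2 + a*(2*n + 10) - n^2 + 14*n - 33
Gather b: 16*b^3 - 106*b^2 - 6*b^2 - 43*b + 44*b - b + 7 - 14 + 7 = 16*b^3 - 112*b^2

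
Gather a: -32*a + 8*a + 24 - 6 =18 - 24*a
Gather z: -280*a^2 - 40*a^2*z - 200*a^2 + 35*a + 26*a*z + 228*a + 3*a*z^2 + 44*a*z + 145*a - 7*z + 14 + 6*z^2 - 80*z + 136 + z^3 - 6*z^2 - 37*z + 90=-480*a^2 + 3*a*z^2 + 408*a + z^3 + z*(-40*a^2 + 70*a - 124) + 240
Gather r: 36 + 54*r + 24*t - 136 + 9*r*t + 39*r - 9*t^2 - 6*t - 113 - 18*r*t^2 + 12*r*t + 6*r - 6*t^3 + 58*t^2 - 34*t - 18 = r*(-18*t^2 + 21*t + 99) - 6*t^3 + 49*t^2 - 16*t - 231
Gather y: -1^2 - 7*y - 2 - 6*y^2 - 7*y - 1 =-6*y^2 - 14*y - 4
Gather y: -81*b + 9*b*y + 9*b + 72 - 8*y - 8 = -72*b + y*(9*b - 8) + 64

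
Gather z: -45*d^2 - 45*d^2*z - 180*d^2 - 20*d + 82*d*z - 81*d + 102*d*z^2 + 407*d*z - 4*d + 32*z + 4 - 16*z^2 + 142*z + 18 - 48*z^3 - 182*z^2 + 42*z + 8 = -225*d^2 - 105*d - 48*z^3 + z^2*(102*d - 198) + z*(-45*d^2 + 489*d + 216) + 30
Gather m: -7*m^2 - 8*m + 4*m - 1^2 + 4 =-7*m^2 - 4*m + 3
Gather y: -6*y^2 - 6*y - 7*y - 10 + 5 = -6*y^2 - 13*y - 5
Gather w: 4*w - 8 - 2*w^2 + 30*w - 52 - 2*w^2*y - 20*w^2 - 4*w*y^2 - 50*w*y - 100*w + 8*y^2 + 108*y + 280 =w^2*(-2*y - 22) + w*(-4*y^2 - 50*y - 66) + 8*y^2 + 108*y + 220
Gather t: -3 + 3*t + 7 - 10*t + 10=14 - 7*t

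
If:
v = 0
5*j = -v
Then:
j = 0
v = 0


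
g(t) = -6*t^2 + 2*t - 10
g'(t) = 2 - 12*t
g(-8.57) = -467.81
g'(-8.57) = 104.84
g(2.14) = -33.20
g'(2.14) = -23.68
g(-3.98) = -113.00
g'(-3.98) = 49.76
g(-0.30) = -11.14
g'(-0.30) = 5.60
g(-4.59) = -145.59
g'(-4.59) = 57.08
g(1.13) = -15.40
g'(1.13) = -11.56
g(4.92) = -145.40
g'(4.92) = -57.04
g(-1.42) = -24.94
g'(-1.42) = 19.04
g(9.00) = -478.00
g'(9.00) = -106.00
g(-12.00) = -898.00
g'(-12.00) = 146.00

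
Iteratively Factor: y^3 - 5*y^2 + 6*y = (y - 3)*(y^2 - 2*y) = (y - 3)*(y - 2)*(y)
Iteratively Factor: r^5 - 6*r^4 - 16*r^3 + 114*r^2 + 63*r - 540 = (r - 4)*(r^4 - 2*r^3 - 24*r^2 + 18*r + 135) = (r - 4)*(r + 3)*(r^3 - 5*r^2 - 9*r + 45) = (r - 5)*(r - 4)*(r + 3)*(r^2 - 9) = (r - 5)*(r - 4)*(r + 3)^2*(r - 3)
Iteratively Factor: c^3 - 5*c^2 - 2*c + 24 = (c - 3)*(c^2 - 2*c - 8) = (c - 3)*(c + 2)*(c - 4)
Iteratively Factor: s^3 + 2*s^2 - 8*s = (s - 2)*(s^2 + 4*s) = s*(s - 2)*(s + 4)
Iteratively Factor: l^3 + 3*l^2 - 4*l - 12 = (l - 2)*(l^2 + 5*l + 6) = (l - 2)*(l + 2)*(l + 3)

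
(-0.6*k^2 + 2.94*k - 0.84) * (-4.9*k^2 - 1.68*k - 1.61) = 2.94*k^4 - 13.398*k^3 + 0.142800000000001*k^2 - 3.3222*k + 1.3524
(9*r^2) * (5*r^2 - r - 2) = 45*r^4 - 9*r^3 - 18*r^2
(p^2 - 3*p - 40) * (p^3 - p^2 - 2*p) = p^5 - 4*p^4 - 39*p^3 + 46*p^2 + 80*p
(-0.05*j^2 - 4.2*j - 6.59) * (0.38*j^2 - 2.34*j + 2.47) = -0.019*j^4 - 1.479*j^3 + 7.2003*j^2 + 5.0466*j - 16.2773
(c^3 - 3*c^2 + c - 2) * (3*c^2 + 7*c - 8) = 3*c^5 - 2*c^4 - 26*c^3 + 25*c^2 - 22*c + 16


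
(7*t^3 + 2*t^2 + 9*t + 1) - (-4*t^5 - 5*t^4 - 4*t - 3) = 4*t^5 + 5*t^4 + 7*t^3 + 2*t^2 + 13*t + 4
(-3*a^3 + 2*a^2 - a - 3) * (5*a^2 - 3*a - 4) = -15*a^5 + 19*a^4 + a^3 - 20*a^2 + 13*a + 12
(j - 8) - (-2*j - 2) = 3*j - 6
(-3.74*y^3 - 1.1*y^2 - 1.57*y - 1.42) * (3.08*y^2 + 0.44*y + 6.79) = -11.5192*y^5 - 5.0336*y^4 - 30.7142*y^3 - 12.5334*y^2 - 11.2851*y - 9.6418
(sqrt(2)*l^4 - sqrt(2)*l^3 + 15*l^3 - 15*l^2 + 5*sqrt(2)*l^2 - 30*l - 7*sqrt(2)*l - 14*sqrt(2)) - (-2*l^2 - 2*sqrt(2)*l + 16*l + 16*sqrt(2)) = sqrt(2)*l^4 - sqrt(2)*l^3 + 15*l^3 - 13*l^2 + 5*sqrt(2)*l^2 - 46*l - 5*sqrt(2)*l - 30*sqrt(2)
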